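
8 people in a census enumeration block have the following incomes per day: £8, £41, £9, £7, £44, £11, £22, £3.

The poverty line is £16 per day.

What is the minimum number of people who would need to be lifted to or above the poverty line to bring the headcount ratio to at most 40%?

Currently q = 5 of N = 8 are below the line (H = 0.625).
A headcount ratio of at most 40% allows at most ⌊0.40 × 8⌋ = 3 poor people.
So at least 5 − 3 = 2 must be lifted.

2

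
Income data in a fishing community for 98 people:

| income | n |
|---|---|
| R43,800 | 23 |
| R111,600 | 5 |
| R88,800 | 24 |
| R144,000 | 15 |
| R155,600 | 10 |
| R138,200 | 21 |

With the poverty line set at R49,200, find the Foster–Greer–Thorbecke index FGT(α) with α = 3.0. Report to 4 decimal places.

Below the line: 23×R43,800 (q = 23 of N = 98).
Normalized shortfalls: (49200−43800)/49200 = 0.1098 (×23).
Raised to α = 3.0: 0.00132 (×23).
Sum = 0.030410; FGT(3.0) = 0.030410 / 98 = 0.0003.

0.0003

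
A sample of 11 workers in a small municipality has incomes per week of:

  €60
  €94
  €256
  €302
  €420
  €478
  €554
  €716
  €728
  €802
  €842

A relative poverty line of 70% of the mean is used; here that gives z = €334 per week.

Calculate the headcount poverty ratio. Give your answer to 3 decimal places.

0.364

4 of the 11 workers have income below €334.
H = 4/11 = 0.364.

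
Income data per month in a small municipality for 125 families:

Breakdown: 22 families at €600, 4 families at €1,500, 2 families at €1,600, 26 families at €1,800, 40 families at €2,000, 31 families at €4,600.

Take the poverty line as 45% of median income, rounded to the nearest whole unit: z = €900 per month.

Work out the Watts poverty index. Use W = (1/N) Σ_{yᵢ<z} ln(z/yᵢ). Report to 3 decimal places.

Below the line: 22×€600 (q = 22 of N = 125).
ln(z/y) terms: ln(900/600) = 0.4055 (×22).
W = 8.920232 / 125 = 0.071.

0.071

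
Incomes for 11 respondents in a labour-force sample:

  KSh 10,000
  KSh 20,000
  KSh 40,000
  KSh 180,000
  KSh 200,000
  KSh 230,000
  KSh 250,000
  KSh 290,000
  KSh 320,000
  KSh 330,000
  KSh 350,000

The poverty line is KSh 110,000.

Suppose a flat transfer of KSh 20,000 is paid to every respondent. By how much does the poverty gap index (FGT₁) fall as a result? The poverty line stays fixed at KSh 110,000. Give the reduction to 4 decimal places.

0.0496

Before: below the line — KSh 10,000, KSh 20,000, KSh 40,000; poverty gap index (FGT₁) = 0.214876.
After the KSh 20,000 transfer: below the line — KSh 30,000, KSh 40,000, KSh 60,000; poverty gap index (FGT₁) = 0.165289.
Reduction = 0.214876 − 0.165289 = 0.0496.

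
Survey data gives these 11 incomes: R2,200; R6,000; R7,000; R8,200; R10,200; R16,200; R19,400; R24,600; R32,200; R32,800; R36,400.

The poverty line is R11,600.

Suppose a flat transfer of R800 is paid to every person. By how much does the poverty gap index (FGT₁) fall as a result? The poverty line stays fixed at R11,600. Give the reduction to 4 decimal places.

Before: below the line — R2,200, R6,000, R7,000, R8,200, R10,200; poverty gap index (FGT₁) = 0.191223.
After the R800 transfer: below the line — R3,000, R6,800, R7,800, R9,000, R11,000; poverty gap index (FGT₁) = 0.159875.
Reduction = 0.191223 − 0.159875 = 0.0313.

0.0313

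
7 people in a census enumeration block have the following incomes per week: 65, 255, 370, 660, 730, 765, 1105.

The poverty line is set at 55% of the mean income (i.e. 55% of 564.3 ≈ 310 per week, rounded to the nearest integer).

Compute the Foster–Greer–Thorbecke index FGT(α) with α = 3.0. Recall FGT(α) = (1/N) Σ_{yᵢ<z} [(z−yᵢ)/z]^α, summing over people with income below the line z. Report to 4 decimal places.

0.0713

Below z: 65, 255 (q = 2 of N = 7).
Normalized shortfalls: (310−65)/310 = 0.7903; (310−255)/310 = 0.1774.
Raised to α = 3.0: 0.49364; 0.00558.
Sum = 0.499228; FGT(3.0) = 0.499228 / 7 = 0.0713.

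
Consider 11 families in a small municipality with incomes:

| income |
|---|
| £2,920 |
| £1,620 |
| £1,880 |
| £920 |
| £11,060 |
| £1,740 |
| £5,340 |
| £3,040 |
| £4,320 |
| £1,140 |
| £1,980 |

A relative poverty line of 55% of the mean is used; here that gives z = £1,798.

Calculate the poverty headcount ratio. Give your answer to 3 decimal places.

0.364

4 of the 11 families have income below £1,798.
H = 4/11 = 0.364.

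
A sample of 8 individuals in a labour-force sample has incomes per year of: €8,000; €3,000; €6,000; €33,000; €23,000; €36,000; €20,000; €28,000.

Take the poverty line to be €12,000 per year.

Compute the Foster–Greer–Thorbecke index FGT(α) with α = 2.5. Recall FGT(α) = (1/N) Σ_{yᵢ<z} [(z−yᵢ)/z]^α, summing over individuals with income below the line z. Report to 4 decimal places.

Incomes under z: €3,000, €6,000, €8,000 (q = 3 of N = 8).
Shortfall ratios: (12000−3000)/12000 = 0.7500; (12000−6000)/12000 = 0.5000; (12000−8000)/12000 = 0.3333.
Raised to α = 2.5: 0.48714; 0.17678; 0.06415.
Sum = 0.728066; FGT(2.5) = 0.728066 / 8 = 0.0910.

0.0910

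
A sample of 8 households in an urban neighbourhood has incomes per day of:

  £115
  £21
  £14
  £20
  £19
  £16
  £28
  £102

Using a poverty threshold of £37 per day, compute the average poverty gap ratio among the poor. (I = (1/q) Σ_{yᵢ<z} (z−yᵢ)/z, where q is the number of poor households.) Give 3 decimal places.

0.468

Incomes under z: £14, £16, £19, £20, £21, £28 (q = 6 of N = 8).
Shortfall ratios (z−y)/z: 0.6216, 0.5676, 0.4865, 0.4595, 0.4324, 0.2432; sum = 2.810811.
I averages over the q = 6 poor units only: 2.810811 / 6 = 0.468.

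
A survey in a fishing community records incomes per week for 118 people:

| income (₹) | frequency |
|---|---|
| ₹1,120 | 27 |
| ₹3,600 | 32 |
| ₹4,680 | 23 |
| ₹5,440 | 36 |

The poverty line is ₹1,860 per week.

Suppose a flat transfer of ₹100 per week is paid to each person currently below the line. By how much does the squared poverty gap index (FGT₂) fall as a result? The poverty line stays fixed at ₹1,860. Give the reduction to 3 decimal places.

Before: below the line — 27×₹1,120; squared poverty gap index (FGT₂) = 0.03622.
After the ₹100 transfer: below the line — 27×₹1,220; squared poverty gap index (FGT₂) = 0.02709.
Reduction = 0.03622 − 0.02709 = 0.009.

0.009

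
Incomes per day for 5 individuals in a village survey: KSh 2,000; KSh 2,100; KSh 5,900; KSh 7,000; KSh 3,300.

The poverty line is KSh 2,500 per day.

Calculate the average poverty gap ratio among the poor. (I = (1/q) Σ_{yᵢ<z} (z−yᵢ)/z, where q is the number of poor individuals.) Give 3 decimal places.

Incomes under z: KSh 2,000, KSh 2,100 (q = 2 of N = 5).
Shortfall ratios (z−y)/z: 0.2000, 0.1600; sum = 0.360000.
I averages over the q = 2 poor units only: 0.360000 / 2 = 0.180.

0.180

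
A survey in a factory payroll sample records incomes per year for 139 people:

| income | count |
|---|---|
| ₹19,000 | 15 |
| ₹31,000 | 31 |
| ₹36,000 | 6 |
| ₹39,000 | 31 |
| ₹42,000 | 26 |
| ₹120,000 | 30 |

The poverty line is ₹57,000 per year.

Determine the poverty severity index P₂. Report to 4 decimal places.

Below z: 15×₹19,000, 31×₹31,000, 6×₹36,000, 31×₹39,000, 26×₹42,000 (q = 109 of N = 139).
Normalized shortfalls: (57000−19000)/57000 = 0.6667 (×15); (57000−31000)/57000 = 0.4561 (×31); (57000−36000)/57000 = 0.3684 (×6); (57000−39000)/57000 = 0.3158 (×31); (57000−42000)/57000 = 0.2632 (×26).
Squared: 0.4444 (×15); 0.2081 (×31); 0.1357 (×6); 0.0997 (×31); 0.0693 (×26).
Sum = 18.823022; P₂ = 18.823022 / 139 = 0.1354.

0.1354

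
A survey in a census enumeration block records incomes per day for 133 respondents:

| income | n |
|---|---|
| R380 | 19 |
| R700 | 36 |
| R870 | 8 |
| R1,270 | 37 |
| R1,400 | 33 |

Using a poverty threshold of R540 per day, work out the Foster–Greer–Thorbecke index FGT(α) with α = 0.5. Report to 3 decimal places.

0.078

Below z: 19×R380 (q = 19 of N = 133).
Shortfall ratios: (540−380)/540 = 0.2963 (×19).
Raised to α = 0.5: 0.54433 (×19).
Sum = 10.342290; FGT(0.5) = 10.342290 / 133 = 0.078.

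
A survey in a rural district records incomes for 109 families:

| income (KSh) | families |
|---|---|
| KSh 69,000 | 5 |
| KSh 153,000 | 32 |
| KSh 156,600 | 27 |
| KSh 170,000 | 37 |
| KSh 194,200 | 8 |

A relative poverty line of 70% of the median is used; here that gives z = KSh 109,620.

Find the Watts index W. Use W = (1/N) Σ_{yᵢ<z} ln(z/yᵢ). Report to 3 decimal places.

0.021

Poor units: 5×KSh 69,000 (q = 5 of N = 109).
ln(z/y) terms: ln(109620/69000) = 0.4629 (×5).
W = 2.314567 / 109 = 0.021.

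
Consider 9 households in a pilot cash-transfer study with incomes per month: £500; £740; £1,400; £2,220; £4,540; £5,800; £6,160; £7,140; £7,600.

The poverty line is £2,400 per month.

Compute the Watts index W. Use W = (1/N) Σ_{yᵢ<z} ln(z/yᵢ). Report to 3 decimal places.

0.374

Below the line: £500, £740, £1,400, £2,220 (q = 4 of N = 9).
Log gaps: ln(2400/500) = 1.5686; ln(2400/740) = 1.1766; ln(2400/1400) = 0.5390; ln(2400/2220) = 0.0780.
W = 3.362148 / 9 = 0.374.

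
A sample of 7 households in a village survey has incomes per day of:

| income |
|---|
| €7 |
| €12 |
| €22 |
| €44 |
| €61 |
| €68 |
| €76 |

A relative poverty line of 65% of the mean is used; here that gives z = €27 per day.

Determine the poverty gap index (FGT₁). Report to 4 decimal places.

0.2116

Incomes under z: €7, €12, €22 (q = 3 of N = 7).
Relative gaps: (27−7)/27 = 0.7407; (27−12)/27 = 0.5556; (27−22)/27 = 0.1852.
Σ = 1.481481. Dividing by the full population N = 7 gives P₁ = 0.2116.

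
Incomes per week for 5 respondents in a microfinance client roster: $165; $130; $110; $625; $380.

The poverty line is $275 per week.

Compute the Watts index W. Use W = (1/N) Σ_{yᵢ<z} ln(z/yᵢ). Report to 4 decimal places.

Poor units: $110, $130, $165 (q = 3 of N = 5).
Log shortfalls: ln(275/110) = 0.9163; ln(275/130) = 0.7492; ln(275/165) = 0.5108.
W = 2.176353 / 5 = 0.4353.

0.4353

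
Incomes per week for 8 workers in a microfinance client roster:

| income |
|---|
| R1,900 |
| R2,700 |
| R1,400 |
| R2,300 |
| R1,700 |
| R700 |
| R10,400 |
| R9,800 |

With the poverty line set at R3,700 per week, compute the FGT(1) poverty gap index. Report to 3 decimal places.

0.389

Below the line: R700, R1,400, R1,700, R1,900, R2,300, R2,700 (q = 6 of N = 8).
Relative gaps: (3700−700)/3700 = 0.8108; (3700−1400)/3700 = 0.6216; (3700−1700)/3700 = 0.5405; (3700−1900)/3700 = 0.4865; (3700−2300)/3700 = 0.3784; (3700−2700)/3700 = 0.2703.
Σ = 3.108108. Dividing by the full population N = 8 gives P₁ = 0.389.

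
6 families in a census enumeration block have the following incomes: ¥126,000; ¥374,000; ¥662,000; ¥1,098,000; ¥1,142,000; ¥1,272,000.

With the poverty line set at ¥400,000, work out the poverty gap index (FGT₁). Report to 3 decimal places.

0.125

Below z: ¥126,000, ¥374,000 (q = 2 of N = 6).
Normalized shortfalls: (400000−126000)/400000 = 0.6850; (400000−374000)/400000 = 0.0650.
Σ = 0.750000. Dividing by the full population N = 6 gives P₁ = 0.125.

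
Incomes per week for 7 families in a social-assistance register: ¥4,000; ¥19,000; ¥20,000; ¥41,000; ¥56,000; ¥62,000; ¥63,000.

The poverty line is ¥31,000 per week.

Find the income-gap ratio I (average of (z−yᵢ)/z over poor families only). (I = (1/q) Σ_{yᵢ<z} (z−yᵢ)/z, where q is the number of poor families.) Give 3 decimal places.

0.538

Below z: ¥4,000, ¥19,000, ¥20,000 (q = 3 of N = 7).
Relative gaps: 0.8710, 0.3871, 0.3548; sum = 1.612903.
I averages over the q = 3 poor units only: 1.612903 / 3 = 0.538.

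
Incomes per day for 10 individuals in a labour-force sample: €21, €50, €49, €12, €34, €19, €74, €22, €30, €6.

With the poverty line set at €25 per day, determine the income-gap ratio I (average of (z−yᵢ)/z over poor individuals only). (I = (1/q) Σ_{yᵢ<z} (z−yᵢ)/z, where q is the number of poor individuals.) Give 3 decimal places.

Below the line: €6, €12, €19, €21, €22 (q = 5 of N = 10).
Relative gaps: 0.7600, 0.5200, 0.2400, 0.1600, 0.1200; sum = 1.800000.
The income-gap ratio divides by q (the poor only): 1.800000 / 5 = 0.360.

0.360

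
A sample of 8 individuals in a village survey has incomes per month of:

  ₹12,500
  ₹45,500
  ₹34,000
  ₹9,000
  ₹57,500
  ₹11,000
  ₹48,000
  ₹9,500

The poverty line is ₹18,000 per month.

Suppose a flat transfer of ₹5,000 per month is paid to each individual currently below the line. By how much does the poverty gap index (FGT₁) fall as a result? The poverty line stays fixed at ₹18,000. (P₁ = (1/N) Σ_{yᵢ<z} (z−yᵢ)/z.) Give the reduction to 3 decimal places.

0.139

Before: below the line — ₹9,000, ₹9,500, ₹11,000, ₹12,500; poverty gap index (FGT₁) = 0.20833.
After the ₹5,000 transfer: below the line — ₹14,000, ₹14,500, ₹16,000, ₹17,500; poverty gap index (FGT₁) = 0.06944.
Reduction = 0.20833 − 0.06944 = 0.139.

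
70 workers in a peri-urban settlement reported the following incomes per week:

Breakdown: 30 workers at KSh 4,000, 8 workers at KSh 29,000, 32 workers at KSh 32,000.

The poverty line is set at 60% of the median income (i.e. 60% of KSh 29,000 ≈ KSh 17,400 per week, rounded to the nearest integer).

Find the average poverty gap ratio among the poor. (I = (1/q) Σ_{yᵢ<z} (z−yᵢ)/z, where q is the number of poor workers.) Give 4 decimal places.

Poor units: 30×KSh 4,000 (q = 30 of N = 70).
Shortfall ratios (z−y)/z: 0.7701 (×30); sum = 23.103448.
The income-gap ratio divides by q (the poor only): 23.103448 / 30 = 0.7701.

0.7701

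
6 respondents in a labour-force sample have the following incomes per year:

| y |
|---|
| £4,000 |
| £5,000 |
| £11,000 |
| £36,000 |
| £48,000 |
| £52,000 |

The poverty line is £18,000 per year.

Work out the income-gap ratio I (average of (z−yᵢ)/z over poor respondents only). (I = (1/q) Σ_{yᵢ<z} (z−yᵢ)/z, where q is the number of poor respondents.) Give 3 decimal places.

Incomes under z: £4,000, £5,000, £11,000 (q = 3 of N = 6).
Relative gaps: 0.7778, 0.7222, 0.3889; sum = 1.888889.
The income-gap ratio divides by q (the poor only): 1.888889 / 3 = 0.630.

0.630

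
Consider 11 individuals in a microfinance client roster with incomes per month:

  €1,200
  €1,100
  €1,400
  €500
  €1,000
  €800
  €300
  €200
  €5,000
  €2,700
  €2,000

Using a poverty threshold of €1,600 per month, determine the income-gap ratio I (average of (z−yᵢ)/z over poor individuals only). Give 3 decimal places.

0.492

Poor units: €200, €300, €500, €800, €1,000, €1,100, €1,200, €1,400 (q = 8 of N = 11).
Relative gaps: 0.8750, 0.8125, 0.6875, 0.5000, 0.3750, 0.3125, 0.2500, 0.1250; sum = 3.937500.
The income-gap ratio divides by q (the poor only): 3.937500 / 8 = 0.492.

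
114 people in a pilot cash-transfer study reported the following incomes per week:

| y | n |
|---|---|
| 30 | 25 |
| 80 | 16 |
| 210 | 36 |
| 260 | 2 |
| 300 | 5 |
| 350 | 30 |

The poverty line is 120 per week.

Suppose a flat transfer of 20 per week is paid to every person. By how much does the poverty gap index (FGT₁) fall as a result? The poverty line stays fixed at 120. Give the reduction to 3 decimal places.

Before: below the line — 25×30, 16×80; poverty gap index (FGT₁) = 0.21126.
After the 20 transfer: below the line — 25×50, 16×100; poverty gap index (FGT₁) = 0.15132.
Reduction = 0.21126 − 0.15132 = 0.060.

0.060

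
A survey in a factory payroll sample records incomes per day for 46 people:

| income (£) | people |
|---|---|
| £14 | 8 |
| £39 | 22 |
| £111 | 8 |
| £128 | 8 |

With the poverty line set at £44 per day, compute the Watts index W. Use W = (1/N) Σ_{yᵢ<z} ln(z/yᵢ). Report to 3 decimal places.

0.257

Below z: 8×£14, 22×£39 (q = 30 of N = 46).
Log shortfalls: ln(44/14) = 1.1451 (×8); ln(44/39) = 0.1206 (×22).
W = 11.814874 / 46 = 0.257.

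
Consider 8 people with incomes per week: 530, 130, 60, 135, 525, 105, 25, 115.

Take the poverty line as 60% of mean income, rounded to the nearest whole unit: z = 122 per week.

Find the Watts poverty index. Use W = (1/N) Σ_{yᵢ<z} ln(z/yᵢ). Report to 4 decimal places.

0.3130

Below z: 25, 60, 105, 115 (q = 4 of N = 8).
Log shortfalls: ln(122/25) = 1.5851; ln(122/60) = 0.7097; ln(122/105) = 0.1501; ln(122/115) = 0.0591.
W = 2.503971 / 8 = 0.3130.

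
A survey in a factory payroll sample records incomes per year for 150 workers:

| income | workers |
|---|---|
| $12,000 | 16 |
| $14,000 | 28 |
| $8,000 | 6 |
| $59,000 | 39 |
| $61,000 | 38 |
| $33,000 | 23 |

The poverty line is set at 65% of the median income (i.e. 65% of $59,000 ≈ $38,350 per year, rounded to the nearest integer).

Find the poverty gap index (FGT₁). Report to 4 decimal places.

Poor units: 6×$8,000, 16×$12,000, 28×$14,000, 23×$33,000 (q = 73 of N = 150).
Shortfall ratios: (38350−8000)/38350 = 0.7914 (×6); (38350−12000)/38350 = 0.6871 (×16); (38350−14000)/38350 = 0.6349 (×28); (38350−33000)/38350 = 0.1395 (×23).
Sum of shortfalls = 36.728814; P₁ averages over all N: 36.728814 / 150 = 0.2449.

0.2449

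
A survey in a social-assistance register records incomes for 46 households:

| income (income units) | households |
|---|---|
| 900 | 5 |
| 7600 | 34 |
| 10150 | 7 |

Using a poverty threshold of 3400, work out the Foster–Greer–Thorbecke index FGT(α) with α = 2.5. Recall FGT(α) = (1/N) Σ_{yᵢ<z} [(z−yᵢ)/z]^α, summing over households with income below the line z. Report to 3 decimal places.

0.050

Below the line: 5×900 (q = 5 of N = 46).
Gap ratios (z−y)/z: (3400−900)/3400 = 0.7353 (×5).
Raised to α = 2.5: 0.46361 (×5).
Sum = 2.318050; FGT(2.5) = 2.318050 / 46 = 0.050.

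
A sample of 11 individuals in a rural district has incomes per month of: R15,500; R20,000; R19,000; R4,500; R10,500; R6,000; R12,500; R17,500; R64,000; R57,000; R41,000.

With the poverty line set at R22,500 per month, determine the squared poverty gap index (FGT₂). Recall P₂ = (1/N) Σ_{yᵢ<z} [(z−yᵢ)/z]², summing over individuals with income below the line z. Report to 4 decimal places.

Poor units: R4,500, R6,000, R10,500, R12,500, R15,500, R17,500, R19,000, R20,000 (q = 8 of N = 11).
Relative gaps: (22500−4500)/22500 = 0.8000; (22500−6000)/22500 = 0.7333; (22500−10500)/22500 = 0.5333; (22500−12500)/22500 = 0.4444; (22500−15500)/22500 = 0.3111; (22500−17500)/22500 = 0.2222; (22500−19000)/22500 = 0.1556; (22500−20000)/22500 = 0.1111.
Squared: 0.6400; 0.5378; 0.2844; 0.1975; 0.0968; 0.0494; 0.0242; 0.0123.
Sum = 1.842469; P₂ = 1.842469 / 11 = 0.1675.

0.1675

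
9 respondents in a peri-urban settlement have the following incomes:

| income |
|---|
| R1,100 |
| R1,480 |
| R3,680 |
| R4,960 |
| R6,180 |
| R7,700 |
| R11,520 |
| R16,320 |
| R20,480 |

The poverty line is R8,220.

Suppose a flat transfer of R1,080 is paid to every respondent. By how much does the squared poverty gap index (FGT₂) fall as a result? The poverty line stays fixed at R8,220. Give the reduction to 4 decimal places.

0.0750

Before: below the line — R1,100, R1,480, R3,680, R4,960, R6,180, R7,700; squared poverty gap index (FGT₂) = 0.216724.
After the R1,080 transfer: below the line — R2,180, R2,560, R4,760, R6,040, R7,260; squared poverty gap index (FGT₂) = 0.141688.
Reduction = 0.216724 − 0.141688 = 0.0750.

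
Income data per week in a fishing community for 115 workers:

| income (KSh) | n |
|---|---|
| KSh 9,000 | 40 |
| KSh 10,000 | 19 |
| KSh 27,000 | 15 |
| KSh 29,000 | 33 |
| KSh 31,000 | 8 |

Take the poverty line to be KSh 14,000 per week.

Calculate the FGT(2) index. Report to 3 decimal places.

0.058

Incomes under z: 40×KSh 9,000, 19×KSh 10,000 (q = 59 of N = 115).
Gap ratios (z−y)/z: (14000−9000)/14000 = 0.3571 (×40); (14000−10000)/14000 = 0.2857 (×19).
Squared: 0.1276 (×40); 0.0816 (×19).
Sum = 6.653061; P₂ = 6.653061 / 115 = 0.058.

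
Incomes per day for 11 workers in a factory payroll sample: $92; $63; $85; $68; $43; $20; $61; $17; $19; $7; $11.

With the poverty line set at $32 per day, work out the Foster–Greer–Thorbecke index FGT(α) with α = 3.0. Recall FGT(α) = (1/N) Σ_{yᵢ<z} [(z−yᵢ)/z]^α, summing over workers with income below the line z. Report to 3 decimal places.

0.089

Below z: $7, $11, $17, $19, $20 (q = 5 of N = 11).
Gap ratios (z−y)/z: (32−7)/32 = 0.7812; (32−11)/32 = 0.6562; (32−17)/32 = 0.4688; (32−19)/32 = 0.4062; (32−20)/32 = 0.3750.
Raised to α = 3.0: 0.47684; 0.28262; 0.10300; 0.06705; 0.05273.
Sum = 0.982239; FGT(3.0) = 0.982239 / 11 = 0.089.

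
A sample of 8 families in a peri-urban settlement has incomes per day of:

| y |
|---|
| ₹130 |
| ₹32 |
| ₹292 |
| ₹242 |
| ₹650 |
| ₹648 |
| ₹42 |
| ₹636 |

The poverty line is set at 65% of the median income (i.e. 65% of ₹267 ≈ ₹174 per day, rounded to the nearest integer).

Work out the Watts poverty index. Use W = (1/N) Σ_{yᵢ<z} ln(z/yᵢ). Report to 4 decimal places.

Poor units: ₹32, ₹42, ₹130 (q = 3 of N = 8).
ln(z/y) terms: ln(174/32) = 1.6933; ln(174/42) = 1.4214; ln(174/130) = 0.2915.
W = 3.406226 / 8 = 0.4258.

0.4258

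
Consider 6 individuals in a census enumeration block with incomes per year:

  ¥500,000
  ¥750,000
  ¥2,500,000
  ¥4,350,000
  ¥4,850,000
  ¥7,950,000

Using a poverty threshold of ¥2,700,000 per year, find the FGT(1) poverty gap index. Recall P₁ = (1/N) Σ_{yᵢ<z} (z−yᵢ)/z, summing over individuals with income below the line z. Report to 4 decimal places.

0.2685

Poor units: ¥500,000, ¥750,000, ¥2,500,000 (q = 3 of N = 6).
Normalized shortfalls: (2700000−500000)/2700000 = 0.8148; (2700000−750000)/2700000 = 0.7222; (2700000−2500000)/2700000 = 0.0741.
Sum of shortfalls = 1.611111; P₁ averages over all N: 1.611111 / 6 = 0.2685.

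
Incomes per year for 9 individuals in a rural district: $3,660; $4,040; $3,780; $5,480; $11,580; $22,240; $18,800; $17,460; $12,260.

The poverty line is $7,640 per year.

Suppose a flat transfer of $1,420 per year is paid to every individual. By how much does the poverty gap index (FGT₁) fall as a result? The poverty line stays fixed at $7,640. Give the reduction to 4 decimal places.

Before: below the line — $3,660, $3,780, $4,040, $5,480; poverty gap index (FGT₁) = 0.197789.
After the $1,420 transfer: below the line — $5,080, $5,200, $5,460, $6,900; poverty gap index (FGT₁) = 0.115183.
Reduction = 0.197789 − 0.115183 = 0.0826.

0.0826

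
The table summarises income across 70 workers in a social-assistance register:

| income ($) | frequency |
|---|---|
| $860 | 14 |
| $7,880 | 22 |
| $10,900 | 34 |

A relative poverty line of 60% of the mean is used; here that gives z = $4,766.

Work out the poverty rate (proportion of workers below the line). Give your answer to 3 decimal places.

0.200

14 of the 70 workers have income below $4,766.
H = 14/70 = 0.200.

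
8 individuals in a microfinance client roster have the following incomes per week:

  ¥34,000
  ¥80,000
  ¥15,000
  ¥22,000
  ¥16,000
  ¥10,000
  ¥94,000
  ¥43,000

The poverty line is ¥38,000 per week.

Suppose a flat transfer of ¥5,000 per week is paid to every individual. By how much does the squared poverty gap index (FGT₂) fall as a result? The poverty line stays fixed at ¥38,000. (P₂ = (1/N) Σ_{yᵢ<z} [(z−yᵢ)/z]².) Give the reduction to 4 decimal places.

0.0698

Before: below the line — ¥10,000, ¥15,000, ¥16,000, ¥22,000, ¥34,000; squared poverty gap index (FGT₂) = 0.179103.
After the ¥5,000 transfer: below the line — ¥15,000, ¥20,000, ¥21,000, ¥27,000; squared poverty gap index (FGT₂) = 0.109332.
Reduction = 0.179103 − 0.109332 = 0.0698.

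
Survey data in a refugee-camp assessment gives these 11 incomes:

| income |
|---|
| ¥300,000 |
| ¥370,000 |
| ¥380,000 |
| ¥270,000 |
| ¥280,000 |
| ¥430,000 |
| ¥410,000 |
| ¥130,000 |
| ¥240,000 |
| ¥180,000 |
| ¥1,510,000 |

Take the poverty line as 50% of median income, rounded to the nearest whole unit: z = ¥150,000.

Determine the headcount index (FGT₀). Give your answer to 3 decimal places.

1 of the 11 workers have income below ¥150,000.
H = 1/11 = 0.091.

0.091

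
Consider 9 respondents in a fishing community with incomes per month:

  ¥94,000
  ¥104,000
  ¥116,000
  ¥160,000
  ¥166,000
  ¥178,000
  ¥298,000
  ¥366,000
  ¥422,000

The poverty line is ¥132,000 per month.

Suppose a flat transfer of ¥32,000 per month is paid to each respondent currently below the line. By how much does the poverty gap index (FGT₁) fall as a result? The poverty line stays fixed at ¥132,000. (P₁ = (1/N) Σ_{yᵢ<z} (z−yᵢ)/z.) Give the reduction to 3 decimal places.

Before: below the line — ¥94,000, ¥104,000, ¥116,000; poverty gap index (FGT₁) = 0.06902.
After the ¥32,000 transfer: below the line — ¥126,000; poverty gap index (FGT₁) = 0.00505.
Reduction = 0.06902 − 0.00505 = 0.064.

0.064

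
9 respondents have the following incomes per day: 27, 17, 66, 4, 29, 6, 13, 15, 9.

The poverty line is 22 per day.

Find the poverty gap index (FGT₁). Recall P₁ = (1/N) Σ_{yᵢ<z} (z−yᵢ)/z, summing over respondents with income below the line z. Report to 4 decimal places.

Below z: 4, 6, 9, 13, 15, 17 (q = 6 of N = 9).
Shortfall ratios: (22−4)/22 = 0.8182; (22−6)/22 = 0.7273; (22−9)/22 = 0.5909; (22−13)/22 = 0.4091; (22−15)/22 = 0.3182; (22−17)/22 = 0.2273.
Sum of shortfalls = 3.090909; P₁ averages over all N: 3.090909 / 9 = 0.3434.

0.3434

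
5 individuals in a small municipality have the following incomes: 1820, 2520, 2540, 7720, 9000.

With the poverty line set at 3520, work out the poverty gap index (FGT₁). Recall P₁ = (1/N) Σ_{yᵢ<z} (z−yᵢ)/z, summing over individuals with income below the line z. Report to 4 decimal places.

0.2091

Below z: 1820, 2520, 2540 (q = 3 of N = 5).
Normalized shortfalls: (3520−1820)/3520 = 0.4830; (3520−2520)/3520 = 0.2841; (3520−2540)/3520 = 0.2784.
Sum of shortfalls = 1.045455; P₁ averages over all N: 1.045455 / 5 = 0.2091.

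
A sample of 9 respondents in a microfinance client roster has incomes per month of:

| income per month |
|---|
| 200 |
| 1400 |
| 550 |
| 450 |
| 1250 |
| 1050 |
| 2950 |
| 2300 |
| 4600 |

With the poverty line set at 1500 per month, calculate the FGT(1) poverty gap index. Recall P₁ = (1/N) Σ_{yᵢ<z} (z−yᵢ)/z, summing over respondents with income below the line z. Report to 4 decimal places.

Incomes under z: 200, 450, 550, 1050, 1250, 1400 (q = 6 of N = 9).
Shortfall ratios: (1500−200)/1500 = 0.8667; (1500−450)/1500 = 0.7000; (1500−550)/1500 = 0.6333; (1500−1050)/1500 = 0.3000; (1500−1250)/1500 = 0.1667; (1500−1400)/1500 = 0.0667.
Sum of shortfalls = 2.733333; P₁ averages over all N: 2.733333 / 9 = 0.3037.

0.3037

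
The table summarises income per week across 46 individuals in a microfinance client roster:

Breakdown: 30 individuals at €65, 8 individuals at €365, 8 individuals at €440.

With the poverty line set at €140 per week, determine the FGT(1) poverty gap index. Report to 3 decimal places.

Below the line: 30×€65 (q = 30 of N = 46).
Relative gaps: (140−65)/140 = 0.5357 (×30).
Sum of shortfalls = 16.071429; P₁ averages over all N: 16.071429 / 46 = 0.349.

0.349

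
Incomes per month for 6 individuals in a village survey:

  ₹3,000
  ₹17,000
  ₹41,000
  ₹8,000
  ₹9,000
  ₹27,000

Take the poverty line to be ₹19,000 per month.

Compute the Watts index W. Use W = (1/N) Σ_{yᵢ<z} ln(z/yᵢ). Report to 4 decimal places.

0.5949

Incomes under z: ₹3,000, ₹8,000, ₹9,000, ₹17,000 (q = 4 of N = 6).
Log gaps: ln(19000/3000) = 1.8458; ln(19000/8000) = 0.8650; ln(19000/9000) = 0.7472; ln(19000/17000) = 0.1112.
W = 3.569264 / 6 = 0.5949.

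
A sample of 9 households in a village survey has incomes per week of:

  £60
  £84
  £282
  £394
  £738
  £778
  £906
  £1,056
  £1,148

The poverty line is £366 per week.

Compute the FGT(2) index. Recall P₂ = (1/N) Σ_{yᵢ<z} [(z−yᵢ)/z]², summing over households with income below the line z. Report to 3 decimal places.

0.149

Incomes under z: £60, £84, £282 (q = 3 of N = 9).
Relative gaps: (366−60)/366 = 0.8361; (366−84)/366 = 0.7705; (366−282)/366 = 0.2295.
Squared: 0.6990; 0.5937; 0.0527.
Sum = 1.345337; P₂ = 1.345337 / 9 = 0.149.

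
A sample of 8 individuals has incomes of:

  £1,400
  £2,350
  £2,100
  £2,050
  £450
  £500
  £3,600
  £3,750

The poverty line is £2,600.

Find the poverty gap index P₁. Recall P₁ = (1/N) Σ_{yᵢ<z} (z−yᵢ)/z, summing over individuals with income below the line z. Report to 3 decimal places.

Poor units: £450, £500, £1,400, £2,050, £2,100, £2,350 (q = 6 of N = 8).
Relative gaps: (2600−450)/2600 = 0.8269; (2600−500)/2600 = 0.8077; (2600−1400)/2600 = 0.4615; (2600−2050)/2600 = 0.2115; (2600−2100)/2600 = 0.1923; (2600−2350)/2600 = 0.0962.
Sum of shortfalls = 2.596154; P₁ averages over all N: 2.596154 / 8 = 0.325.

0.325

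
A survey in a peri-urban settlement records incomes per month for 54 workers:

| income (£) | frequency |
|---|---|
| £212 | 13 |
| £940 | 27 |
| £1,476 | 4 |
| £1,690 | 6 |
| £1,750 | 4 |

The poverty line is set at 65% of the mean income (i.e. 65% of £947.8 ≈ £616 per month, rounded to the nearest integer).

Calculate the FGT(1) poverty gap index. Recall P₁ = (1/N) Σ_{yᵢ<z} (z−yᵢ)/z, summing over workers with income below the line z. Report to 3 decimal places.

Below z: 13×£212 (q = 13 of N = 54).
Relative gaps: (616−212)/616 = 0.6558 (×13).
Sum of shortfalls = 8.525974; P₁ averages over all N: 8.525974 / 54 = 0.158.

0.158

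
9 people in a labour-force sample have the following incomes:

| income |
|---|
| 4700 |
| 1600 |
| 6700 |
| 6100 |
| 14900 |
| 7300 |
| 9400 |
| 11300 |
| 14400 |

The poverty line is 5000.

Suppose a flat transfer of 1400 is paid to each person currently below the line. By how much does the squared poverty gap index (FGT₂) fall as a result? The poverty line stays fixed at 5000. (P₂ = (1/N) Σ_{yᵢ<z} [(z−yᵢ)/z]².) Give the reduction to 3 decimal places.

Before: below the line — 1600, 4700; squared poverty gap index (FGT₂) = 0.05178.
After the 1400 transfer: below the line — 3000; squared poverty gap index (FGT₂) = 0.01778.
Reduction = 0.05178 − 0.01778 = 0.034.

0.034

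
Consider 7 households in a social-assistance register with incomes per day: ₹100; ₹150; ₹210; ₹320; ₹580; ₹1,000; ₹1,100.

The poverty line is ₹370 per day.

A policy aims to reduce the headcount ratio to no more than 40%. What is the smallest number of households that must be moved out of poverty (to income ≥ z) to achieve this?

2

4 of the 7 households are poor, so H = 4/7 = 0.571.
A headcount ratio of at most 40% allows at most ⌊0.40 × 7⌋ = 2 poor households.
So at least 4 − 2 = 2 must be lifted.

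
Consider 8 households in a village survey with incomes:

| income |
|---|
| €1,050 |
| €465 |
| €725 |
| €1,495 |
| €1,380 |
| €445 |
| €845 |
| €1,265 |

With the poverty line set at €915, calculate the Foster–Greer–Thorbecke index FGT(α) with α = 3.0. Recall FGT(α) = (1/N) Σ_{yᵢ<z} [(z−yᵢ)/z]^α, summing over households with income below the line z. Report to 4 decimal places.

Incomes under z: €445, €465, €725, €845 (q = 4 of N = 8).
Shortfall ratios: (915−445)/915 = 0.5137; (915−465)/915 = 0.4918; (915−725)/915 = 0.2077; (915−845)/915 = 0.0765.
Raised to α = 3.0: 0.13553; 0.11895; 0.00895; 0.00045.
Sum = 0.263882; FGT(3.0) = 0.263882 / 8 = 0.0330.

0.0330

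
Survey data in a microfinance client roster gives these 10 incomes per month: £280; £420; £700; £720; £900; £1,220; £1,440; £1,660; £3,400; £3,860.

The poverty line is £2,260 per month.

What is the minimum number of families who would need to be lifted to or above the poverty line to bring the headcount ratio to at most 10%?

7

Currently q = 8 of N = 10 are below the line (H = 0.800).
A headcount ratio of at most 10% allows at most ⌊0.10 × 10⌋ = 1 poor families.
So at least 8 − 1 = 7 must be lifted.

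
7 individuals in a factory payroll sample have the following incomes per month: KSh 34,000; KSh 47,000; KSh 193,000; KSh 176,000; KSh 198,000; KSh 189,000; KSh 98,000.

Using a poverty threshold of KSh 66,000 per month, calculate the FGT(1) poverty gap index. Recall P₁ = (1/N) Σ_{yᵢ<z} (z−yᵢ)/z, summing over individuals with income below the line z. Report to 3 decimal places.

Poor units: KSh 34,000, KSh 47,000 (q = 2 of N = 7).
Shortfall ratios: (66000−34000)/66000 = 0.4848; (66000−47000)/66000 = 0.2879.
Sum of shortfalls = 0.772727; P₁ averages over all N: 0.772727 / 7 = 0.110.

0.110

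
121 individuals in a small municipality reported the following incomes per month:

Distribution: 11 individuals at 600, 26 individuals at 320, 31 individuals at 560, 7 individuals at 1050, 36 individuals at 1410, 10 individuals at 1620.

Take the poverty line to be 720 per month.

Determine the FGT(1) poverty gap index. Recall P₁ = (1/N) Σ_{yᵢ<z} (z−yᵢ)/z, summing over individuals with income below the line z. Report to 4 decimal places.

0.1915

Below the line: 26×320, 31×560, 11×600 (q = 68 of N = 121).
Shortfall ratios: (720−320)/720 = 0.5556 (×26); (720−560)/720 = 0.2222 (×31); (720−600)/720 = 0.1667 (×11).
Sum of shortfalls = 23.166667; P₁ averages over all N: 23.166667 / 121 = 0.1915.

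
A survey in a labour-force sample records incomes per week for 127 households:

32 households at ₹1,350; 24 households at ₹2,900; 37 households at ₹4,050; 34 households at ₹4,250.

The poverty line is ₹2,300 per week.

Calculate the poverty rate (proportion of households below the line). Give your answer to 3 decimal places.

32 of the 127 households have income below ₹2,300.
H = 32/127 = 0.252.

0.252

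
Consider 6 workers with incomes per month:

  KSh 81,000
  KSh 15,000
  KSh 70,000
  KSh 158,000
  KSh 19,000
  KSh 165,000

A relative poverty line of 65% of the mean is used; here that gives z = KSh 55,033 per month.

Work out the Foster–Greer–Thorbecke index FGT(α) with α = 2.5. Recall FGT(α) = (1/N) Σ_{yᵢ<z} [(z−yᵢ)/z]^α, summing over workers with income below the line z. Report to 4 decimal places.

Incomes under z: KSh 15,000, KSh 19,000 (q = 2 of N = 6).
Relative gaps: (55033−15000)/55033 = 0.7274; (55033−19000)/55033 = 0.6548.
Raised to α = 2.5: 0.45132; 0.34689.
Sum = 0.798214; FGT(2.5) = 0.798214 / 6 = 0.1330.

0.1330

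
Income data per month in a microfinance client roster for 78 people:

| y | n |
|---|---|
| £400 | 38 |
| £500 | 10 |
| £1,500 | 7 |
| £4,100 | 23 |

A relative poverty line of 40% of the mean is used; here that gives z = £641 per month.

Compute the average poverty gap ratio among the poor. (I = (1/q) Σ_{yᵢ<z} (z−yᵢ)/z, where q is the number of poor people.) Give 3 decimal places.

Below the line: 38×£400, 10×£500 (q = 48 of N = 78).
Relative gaps: 0.3760 (×38), 0.2200 (×10); sum = 16.486739.
I averages over the q = 48 poor units only: 16.486739 / 48 = 0.343.

0.343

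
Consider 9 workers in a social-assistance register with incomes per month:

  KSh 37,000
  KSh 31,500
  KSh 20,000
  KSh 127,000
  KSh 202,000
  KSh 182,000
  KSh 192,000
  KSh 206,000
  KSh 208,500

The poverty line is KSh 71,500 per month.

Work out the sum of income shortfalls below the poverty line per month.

KSh 126,000

Below z: KSh 20,000, KSh 31,500, KSh 37,000 (q = 3 of N = 9).
Individual gaps: 71500−20000 = 51500; 71500−31500 = 40000; 71500−37000 = 34500.
Aggregate gap = KSh 126,000.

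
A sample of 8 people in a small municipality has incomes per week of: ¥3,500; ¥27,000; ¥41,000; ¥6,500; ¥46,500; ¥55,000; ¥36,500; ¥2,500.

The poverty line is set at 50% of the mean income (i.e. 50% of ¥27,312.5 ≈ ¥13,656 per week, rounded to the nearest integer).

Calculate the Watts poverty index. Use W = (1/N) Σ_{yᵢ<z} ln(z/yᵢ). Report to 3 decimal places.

0.475

Below the line: ¥2,500, ¥3,500, ¥6,500 (q = 3 of N = 8).
Log shortfalls: ln(13656/2500) = 1.6979; ln(13656/3500) = 1.3614; ln(13656/6500) = 0.7424.
W = 3.801681 / 8 = 0.475.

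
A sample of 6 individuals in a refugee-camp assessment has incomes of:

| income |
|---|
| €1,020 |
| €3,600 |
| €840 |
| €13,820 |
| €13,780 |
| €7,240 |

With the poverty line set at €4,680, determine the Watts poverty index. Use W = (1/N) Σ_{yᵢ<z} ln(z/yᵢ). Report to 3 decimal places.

Below the line: €840, €1,020, €3,600 (q = 3 of N = 6).
ln(z/y) terms: ln(4680/840) = 1.7177; ln(4680/1020) = 1.5235; ln(4680/3600) = 0.2624.
W = 3.503511 / 6 = 0.584.

0.584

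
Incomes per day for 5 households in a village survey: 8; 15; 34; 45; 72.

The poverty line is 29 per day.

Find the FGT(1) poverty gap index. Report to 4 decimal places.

Incomes under z: 8, 15 (q = 2 of N = 5).
Gap ratios (z−y)/z: (29−8)/29 = 0.7241; (29−15)/29 = 0.4828.
Σ = 1.206897. Dividing by the full population N = 5 gives P₁ = 0.2414.

0.2414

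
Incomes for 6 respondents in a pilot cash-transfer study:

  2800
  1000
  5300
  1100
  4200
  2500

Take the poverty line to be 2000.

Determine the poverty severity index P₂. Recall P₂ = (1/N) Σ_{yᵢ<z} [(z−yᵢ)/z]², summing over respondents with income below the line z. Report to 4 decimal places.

Below the line: 1000, 1100 (q = 2 of N = 6).
Shortfall ratios: (2000−1000)/2000 = 0.5000; (2000−1100)/2000 = 0.4500.
Squared: 0.2500; 0.2025.
Sum = 0.452500; P₂ = 0.452500 / 6 = 0.0754.

0.0754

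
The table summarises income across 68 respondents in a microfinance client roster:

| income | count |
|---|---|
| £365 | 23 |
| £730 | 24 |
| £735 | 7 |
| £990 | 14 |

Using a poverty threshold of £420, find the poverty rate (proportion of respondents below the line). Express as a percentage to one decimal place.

33.8%

23 of the 68 respondents have income below £420.
H = 23/68 = 33.8%.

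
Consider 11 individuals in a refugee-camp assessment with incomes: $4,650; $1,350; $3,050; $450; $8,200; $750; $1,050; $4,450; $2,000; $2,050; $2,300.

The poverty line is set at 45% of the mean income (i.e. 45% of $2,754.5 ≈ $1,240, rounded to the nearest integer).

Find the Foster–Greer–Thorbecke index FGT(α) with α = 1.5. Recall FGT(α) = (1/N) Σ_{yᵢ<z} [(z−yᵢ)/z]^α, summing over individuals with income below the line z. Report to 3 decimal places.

0.074

Below the line: $450, $750, $1,050 (q = 3 of N = 11).
Relative gaps: (1240−450)/1240 = 0.6371; (1240−750)/1240 = 0.3952; (1240−1050)/1240 = 0.1532.
Raised to α = 1.5: 0.50852; 0.24841; 0.05998.
Sum = 0.816905; FGT(1.5) = 0.816905 / 11 = 0.074.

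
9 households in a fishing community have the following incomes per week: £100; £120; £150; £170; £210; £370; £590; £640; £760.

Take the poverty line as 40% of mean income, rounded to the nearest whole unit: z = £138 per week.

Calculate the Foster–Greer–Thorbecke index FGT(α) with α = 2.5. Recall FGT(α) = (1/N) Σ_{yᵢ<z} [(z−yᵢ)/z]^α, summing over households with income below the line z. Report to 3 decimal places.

Poor units: £100, £120 (q = 2 of N = 9).
Gap ratios (z−y)/z: (138−100)/138 = 0.2754; (138−120)/138 = 0.1304.
Raised to α = 2.5: 0.03979; 0.00614.
Sum = 0.045933; FGT(2.5) = 0.045933 / 9 = 0.005.

0.005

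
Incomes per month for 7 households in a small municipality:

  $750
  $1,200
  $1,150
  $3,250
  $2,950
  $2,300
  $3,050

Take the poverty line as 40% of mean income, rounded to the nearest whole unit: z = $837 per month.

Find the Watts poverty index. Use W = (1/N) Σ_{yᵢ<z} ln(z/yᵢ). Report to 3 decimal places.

0.016

Incomes under z: $750 (q = 1 of N = 7).
Log gaps: ln(837/750) = 0.1098.
W = 0.109751 / 7 = 0.016.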